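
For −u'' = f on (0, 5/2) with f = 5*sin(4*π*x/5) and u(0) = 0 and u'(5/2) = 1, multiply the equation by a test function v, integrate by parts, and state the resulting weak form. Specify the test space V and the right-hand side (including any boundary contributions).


V = {v ∈ H^1(0, 5/2) : v(0) = 0} (test functions vanish at x = 0 where u is specified); weak form: ∫_0^5/2 u'v' dx = ∫_0^5/2 (5*sin(4*π*x/5)) v dx + v(5/2) for all v ∈ V.

Multiply both sides by a test function v and integrate from 0 to 5/2:
  ∫_0^5/2 −u''(x) v(x) dx = ∫_0^5/2 f(x) v(x) dx.
Integrate the LHS by parts once:
  ∫_0^5/2 −u'' v dx = −[u'(x) v(x)]_0^5/2 + ∫_0^5/2 u'(x) v'(x) dx.
Thus ∫_0^5/2 u'(x) v'(x) dx = ∫_0^5/2 f(x) v(x) dx + [u'(x) v(x)]_0^5/2.
Choose V so that boundary terms are either known or forced to vanish.
Mixed BC: u(0) = 0 (Dirichlet) and u'(5/2) = 1 (Neumann). Define V = {v ∈ H^1(0, 5/2) : v(0) = 0}. Then [u' v]_0^5/2 = u'(5/2)·v(5/2) − u'(0)·0 = v(5/2).
Weak formulation: find u (satisfying any essential BC) such that ∫_0^5/2 u'(x) v'(x) dx = ∫_0^5/2 f v dx + v(5/2) for all v ∈ V (Dirichlet at 0 absorbed into V; Neumann datum at x = 5/2 contributes the boundary term).
Substituting f(x) = 5*sin(4*π*x/5), the right-hand side is ∫_0^5/2 (5*sin(4*π*x/5)) v dx + v(5/2).


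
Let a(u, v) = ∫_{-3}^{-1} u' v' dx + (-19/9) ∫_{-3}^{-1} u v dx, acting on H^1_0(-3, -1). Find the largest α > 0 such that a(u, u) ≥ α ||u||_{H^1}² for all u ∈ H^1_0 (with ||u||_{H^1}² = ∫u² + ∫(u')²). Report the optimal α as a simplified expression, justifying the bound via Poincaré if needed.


α = (-76/9 + π^2)/(4 + π^2)

Coercivity of a(·,·) on H^1_0(-3, -1) means a(u, u) ≥ α ||u||_{H^1}² for every u ∈ H^1_0.
The interval has length L = 2, and Poincaré/coercivity depend only on L. Here a(u, u) = ∫(u')² + (-19/9)·∫u².
Here c = -19/9 < 0 with |c| < (π/L)² = π^2/4, so coercivity still holds. The condition a(u,u) ≥ α||u||_{H^1}² reads (1−α)∫(u')² ≥ (α−c)∫u². Any admissible α is ≤ 1 (rapidly oscillating u have ∫u²/∫(u')² → 0), and α = 1 would force 0 ≥ (1−c)∫u², impossible since c < 1; so 1−α > 0. By the sharp Poincaré inequality on H^1_0 of an interval of length L, ∫(u')² ≥ (π/L)²∫u² with equality for the first sine mode sin(π(x−x₀)/L) (x₀ the left endpoint), so the inequality holds for all u iff (1−α)(π/L)² ≥ α − c, i.e. α ≤ ((π/L)² + c)/((π/L)² + 1) = (1 + c(L/π)²)/(1 + (L/π)²). (Direct route, valid since c ≤ 0: Poincaré gives c∫u² ≥ c(L/π)²∫(u')², so a(u,u) ≥ (1 + c(L/π)²)∫(u')², while ||u||_{H^1}² ≤ (1 + (L/π)²)∫(u')²; dividing yields the same α.) With (π/L)² = π^2/4 and c = -19/9, the largest admissible constant is α = ((π/L)² + c)/((π/L)² + 1).
Simplifying, α = (-76/9 + π^2)/(4 + π^2).


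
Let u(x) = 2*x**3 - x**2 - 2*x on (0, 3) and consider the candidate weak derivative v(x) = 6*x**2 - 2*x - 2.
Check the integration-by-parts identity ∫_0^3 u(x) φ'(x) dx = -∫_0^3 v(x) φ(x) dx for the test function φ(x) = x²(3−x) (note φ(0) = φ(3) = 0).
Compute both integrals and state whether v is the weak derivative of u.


LHS = -108, RHS = -108. Yes, v = u' weakly.

u(x) = 2*x**3 - x**2 - 2*x, classical derivative u'(x) = 6*x**2 - 2*x - 2.
φ(x) = x²(3−x), so φ'(x) = 3*x*(2 - x).
Note φ(0) = φ(3) = 0, so the boundary term u·φ vanishes.
LHS = ∫_0^3 u(x) φ'(x) dx = ∫_0^3 (-6*x^5 + 15*x^4 - 12*x^2) dx. Term by term:
  ∫_0^3 -6*x^5 dx = -729;  ∫_0^3 15*x^4 dx = 729;  ∫_0^3 -12*x^2 dx = -108.
Sum: -729 + 729 − 108 = -108.
So LHS = -108.
∫_0^3 v(x) φ(x) dx = ∫_0^3 (-6*x^5 + 20*x^4 - 4*x^3 - 6*x^2) dx. Term by term:
  ∫_0^3 -6*x^5 dx = -729;  ∫_0^3 20*x^4 dx = 972;  ∫_0^3 -4*x^3 dx = -81;
  ∫_0^3 -6*x^2 dx = -54.
Sum: -729 + 972 − 81 − 54 = 108.
So RHS = -∫_0^3 v(x) φ(x) dx = -108.
LHS = RHS, so the identity holds for this test φ.
Moreover u is smooth here and v(x) = u'(x) = 6*x**2 - 2*x - 2 pointwise, so the identity holds for every test function. Hence v is the weak derivative of u.


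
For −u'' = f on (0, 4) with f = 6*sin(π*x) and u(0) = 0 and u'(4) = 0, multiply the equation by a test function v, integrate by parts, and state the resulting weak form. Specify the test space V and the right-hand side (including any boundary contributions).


V = {v ∈ H^1(0, 4) : v(0) = 0} (test functions vanish at x = 0 where u is specified); weak form: ∫_0^4 u'v' dx = ∫_0^4 (6*sin(π*x)) v dx for all v ∈ V.

Multiply both sides by a test function v and integrate from 0 to 4:
  ∫_0^4 −u''(x) v(x) dx = ∫_0^4 f(x) v(x) dx.
Integrate the LHS by parts once:
  ∫_0^4 −u'' v dx = −[u'(x) v(x)]_0^4 + ∫_0^4 u'(x) v'(x) dx.
Thus ∫_0^4 u'(x) v'(x) dx = ∫_0^4 f(x) v(x) dx + [u'(x) v(x)]_0^4.
Choose V so that boundary terms are either known or forced to vanish.
Mixed BC: u(0) = 0 (Dirichlet) and u'(4) = 0 (Neumann). Define V = {v ∈ H^1(0, 4) : v(0) = 0}. Then [u' v]_0^4 = u'(4)·v(4) − u'(0)·0 = 0.
Weak formulation: find u (satisfying any essential BC) such that ∫_0^4 u'(x) v'(x) dx = ∫_0^4 f v dx for all v ∈ V (Dirichlet at 0 absorbed into V; the Neumann datum at x = 4 is zero, so no boundary term remains).
Substituting f(x) = 6*sin(π*x), the right-hand side is ∫_0^4 (6*sin(π*x)) v dx.


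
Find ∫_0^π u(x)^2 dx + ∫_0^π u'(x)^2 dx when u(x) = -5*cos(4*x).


||u||_{H^1(0,π)}^2 = 425*π/2

u'(x) = 20*sin(4*x).
Expand u² and (u')² and integrate term by term on (0, π), using: for integers n ≥ 1, ∫_0^π sin²(nx) dx = ∫_0^π cos²(nx) dx = π/2; for n ≠ n', ∫_0^π sin(nx)sin(n'x) dx = ∫_0^π cos(nx)cos(n'x) dx = 0; and by product-to-sum, ∫_0^π sin(nx)cos(n'x) dx = ½∫_0^π [sin((n+n')x) + sin((n−n')x)] dx, which is 0 when n+n' is even and 2n/(n²−n'²) when n+n' is odd (it need not vanish on (0, π)).
  u² squared terms: (-5)²·∫cos(4x)² dx = 25·π/2 = 25*π/2.
  So ∫_0^π u² dx = 25*π/2.
  (u')² squared terms: (20)²·∫sin(4x)² dx = 400·π/2 = 200*π.
  So ∫_0^π (u')² dx = 200*π.
||u||_{H^1}^2 = (25*π/2) + (200*π) = 425*π/2.


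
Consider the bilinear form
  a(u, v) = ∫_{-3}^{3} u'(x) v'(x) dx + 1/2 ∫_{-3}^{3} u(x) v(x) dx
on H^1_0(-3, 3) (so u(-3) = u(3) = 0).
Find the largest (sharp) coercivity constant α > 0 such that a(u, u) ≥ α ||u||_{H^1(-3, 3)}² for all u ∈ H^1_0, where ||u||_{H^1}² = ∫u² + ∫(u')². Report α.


α = (π^2 + 18)/(π^2 + 36)

Coercivity of a(·,·) on H^1_0(-3, 3) means a(u, u) ≥ α ||u||_{H^1}² for every u ∈ H^1_0.
The interval has length L = 6, and Poincaré/coercivity depend only on L. Here a(u, u) = ∫(u')² + (1/2)·∫u².
Here 0 < c = 1/2 < 1. The condition a(u,u) ≥ α||u||_{H^1}² reads (1−α)∫(u')² ≥ (α−c)∫u². Any admissible α is ≤ 1 (rapidly oscillating u have ∫u²/∫(u')² → 0), and α = 1 would force 0 ≥ (1−c)∫u², impossible since c < 1; so 1−α > 0. By the sharp Poincaré inequality on H^1_0 of an interval of length L, ∫(u')² ≥ (π/L)²∫u² with equality for the first sine mode sin(π(x−x₀)/L) (x₀ the left endpoint), so the inequality holds for all u iff (1−α)(π/L)² ≥ α − c, i.e. α ≤ ((π/L)² + c)/((π/L)² + 1) = (1 + c(L/π)²)/(1 + (L/π)²). With (π/L)² = π^2/36 and c = 1/2, the largest admissible constant is α = ((π/L)² + c)/((π/L)² + 1).
Simplifying, α = (π^2 + 18)/(π^2 + 36).


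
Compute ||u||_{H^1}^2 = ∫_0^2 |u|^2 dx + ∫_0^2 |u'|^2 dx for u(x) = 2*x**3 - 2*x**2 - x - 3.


||u||_{H^1}^2 = 3064/35

The H^1 norm (squared) on an interval (0, L) is
  ||u||_{H^1}^2 = ∫_0^L u(x)^2 dx + ∫_0^L u'(x)^2 dx.
Compute u'(x) = 6*x**2 - 4*x - 1.
Then u(x)^2 = 4*x**6 - 8*x**5 - 8*x**3 + 13*x**2 + 6*x + 9 and u'(x)^2 = 36*x**4 - 48*x**3 + 4*x**2 + 8*x + 1.
Integrate each monomial from 0 to 2 using ∫_0^2 c·x^n dx = c·2^(n+1)/(n+1):
  ∫_0^2 u(x)^2 dx = ∫_0^2 (4*x^6 - 8*x^5 - 8*x^3 + 13*x^2 + 6*x + 9) dx. Term by term:
    ∫_0^2 4*x^6 dx = 512/7;  ∫_0^2 -8*x^5 dx = -256/3;  ∫_0^2 -8*x^3 dx = -32;
    ∫_0^2 13*x^2 dx = 104/3;  ∫_0^2 6*x dx = 12;  ∫_0^2 9 dx = 18.
  Sum: 512/7 − 256/3 − 32 + 104/3 + 12 + 18 = 430/21.
  ∫_0^2 u'(x)^2 dx = ∫_0^2 (36*x^4 - 48*x^3 + 4*x^2 + 8*x + 1) dx. Term by term:
    ∫_0^2 36*x^4 dx = 1152/5;  ∫_0^2 -48*x^3 dx = -192;  ∫_0^2 4*x^2 dx = 32/3;
    ∫_0^2 8*x dx = 16;  ∫_0^2 1 dx = 2.
  Sum: 1152/5 − 192 + 32/3 + 16 + 2 = 1006/15.
Adding: ||u||_{H^1}^2 = 430/21 + 1006/15 = 3064/35.


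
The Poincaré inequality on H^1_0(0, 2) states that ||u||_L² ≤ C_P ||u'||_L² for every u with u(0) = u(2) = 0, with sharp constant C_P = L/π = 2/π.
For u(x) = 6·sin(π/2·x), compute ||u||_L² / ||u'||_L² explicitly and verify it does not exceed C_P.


||u||_L² / ||u'||_L² = 2/π = C_P.

u(x) = 6·sin(π/2·x), so u'(x) = 3*π*cos(π*x/2).
Writing u(x) = A·sin(kπx/L) with A = 6 and k = 1, use ∫_0^L sin²(kπx/L) dx = L/2 and ∫_0^L cos²(kπx/L) dx = L/2.
u² = 36·sin²(π/2·x) and (u')² = 9*π^2·cos²(π/2·x), and each of sin², cos² integrates to L/2 = 1 over (0, 2).
∫_0^2 u² dx = 36, so ||u||_L² = 6.
∫_0^2 (u')² dx = 9*π^2, so ||u'||_L² = 3*π.
Ratio ||u||_L² / ||u'||_L² = 2/π.
Sharp Poincaré constant on H^1_0(0, 2) is C_P = L/π = 2/π, achieved by sin(π/2·x).
This is the k = 1 eigenfunction (up to amplitude), so the ratio equals the sharp Poincaré constant exactly.


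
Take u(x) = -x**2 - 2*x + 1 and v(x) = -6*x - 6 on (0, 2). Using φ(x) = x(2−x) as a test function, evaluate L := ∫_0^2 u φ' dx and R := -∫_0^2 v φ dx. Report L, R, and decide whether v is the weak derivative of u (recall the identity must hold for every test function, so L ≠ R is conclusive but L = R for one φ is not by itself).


LHS = 16/3, RHS = 16. No, v is not the weak derivative of u.

u(x) = -x**2 - 2*x + 1, classical derivative u'(x) = -2*x - 2.
φ(x) = x(2−x), so φ'(x) = 2 - 2*x.
Note φ(0) = φ(2) = 0, so the boundary term u·φ vanishes.
LHS = ∫_0^2 u(x) φ'(x) dx = ∫_0^2 (2*x^3 + 2*x^2 - 6*x + 2) dx. Term by term:
  ∫_0^2 2*x^3 dx = 8;  ∫_0^2 2*x^2 dx = 16/3;  ∫_0^2 -6*x dx = -12;
  ∫_0^2 2 dx = 4.
Sum: 8 + 16/3 − 12 + 4 = 16/3.
So LHS = 16/3.
∫_0^2 v(x) φ(x) dx = ∫_0^2 (6*x^3 - 6*x^2 - 12*x) dx. Term by term:
  ∫_0^2 6*x^3 dx = 24;  ∫_0^2 -6*x^2 dx = -16;  ∫_0^2 -12*x dx = -24.
Sum: 24 − 16 − 24 = -16.
So RHS = -∫_0^2 v(x) φ(x) dx = 16.
LHS − RHS = -32/3 ≠ 0, so the identity fails.
(For a valid weak derivative the identity must hold for EVERY test function, in particular this one. The failure shows v is NOT the weak derivative of u.)
Correct weak derivative would be u'(x) = -2*x - 2.


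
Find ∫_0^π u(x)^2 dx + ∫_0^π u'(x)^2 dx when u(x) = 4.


||u||_{H^1(0,π)}^2 = 16*π

u'(x) = 0.
Expand u² and (u')² and integrate term by term on (0, π), using: for integers n ≥ 1, ∫_0^π sin²(nx) dx = ∫_0^π cos²(nx) dx = π/2; for n ≠ n', ∫_0^π sin(nx)sin(n'x) dx = ∫_0^π cos(nx)cos(n'x) dx = 0; and by product-to-sum, ∫_0^π sin(nx)cos(n'x) dx = ½∫_0^π [sin((n+n')x) + sin((n−n')x)] dx, which is 0 when n+n' is even and 2n/(n²−n'²) when n+n' is odd (it need not vanish on (0, π)). For the constant mode: ∫_0^π 1 dx = π, ∫_0^π cos(nx) dx = 0, ∫_0^π sin(nx) dx = (1−(−1)^n)/n.
  u² squared terms: (4)²·∫1 dx = 16·π = 16*π.
  So ∫_0^π u² dx = 16*π.
  u' ≡ 0, so ∫_0^π (u')² dx = 0.
||u||_{H^1}^2 = (16*π) + (0) = 16*π.


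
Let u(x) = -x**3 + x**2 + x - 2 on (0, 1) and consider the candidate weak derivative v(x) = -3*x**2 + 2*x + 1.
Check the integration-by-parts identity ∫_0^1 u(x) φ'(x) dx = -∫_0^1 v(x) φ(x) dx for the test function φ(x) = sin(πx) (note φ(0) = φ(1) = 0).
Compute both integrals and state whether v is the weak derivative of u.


LHS = (-12 - π^2)/π^3, RHS = (-12 - π^2)/π^3. Yes, v = u' weakly.

u(x) = -x**3 + x**2 + x - 2, classical derivative u'(x) = -3*x**2 + 2*x + 1.
φ(x) = sin(πx), so φ'(x) = π*cos(π*x).
Note φ(0) = φ(1) = 0, so the boundary term u·φ vanishes.
LHS = ∫_0^1 u(x) φ'(x) dx = ∫_0^1 (-π*x^3*cos(π*x) + π*x^2*cos(π*x) + π*x*cos(π*x) - 2*π*cos(π*x)) dx. Term by term:
  ∫_0^1 -2*π*cos(π*x) dx = 0;  ∫_0^1 π*x*cos(π*x) dx = -2/π;  ∫_0^1 π*x^2*cos(π*x) dx = -2/π;
  ∫_0^1 -π*x^3*cos(π*x) dx = -12/π^3 + 3/π.
Sum: 0 − 2/π − 2/π + -12/π^3 + 3/π = (-12 - π^2)/π^3.
So LHS = (-12 - π^2)/π^3.
∫_0^1 v(x) φ(x) dx = ∫_0^1 (-3*x^2*sin(π*x) + 2*x*sin(π*x) + sin(π*x)) dx. Term by term:
  ∫_0^1 -3*x^2*sin(π*x) dx = -3/π + 12/π^3;  ∫_0^1 2*x*sin(π*x) dx = 2/π;  ∫_0^1 sin(π*x) dx = 2/π.
Sum: -3/π + 12/π^3 + 2/π + 2/π = (π^2 + 12)/π^3.
So RHS = -∫_0^1 v(x) φ(x) dx = (-12 - π^2)/π^3.
LHS = RHS, so the identity holds for this test φ.
Moreover u is smooth here and v(x) = u'(x) = -3*x**2 + 2*x + 1 pointwise, so the identity holds for every test function. Hence v is the weak derivative of u.


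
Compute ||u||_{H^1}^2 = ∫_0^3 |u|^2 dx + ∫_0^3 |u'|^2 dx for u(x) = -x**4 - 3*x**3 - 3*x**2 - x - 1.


||u||_{H^1}^2 = 5358729/140

The H^1 norm (squared) on an interval (0, L) is
  ||u||_{H^1}^2 = ∫_0^L u(x)^2 dx + ∫_0^L u'(x)^2 dx.
Compute u'(x) = -4*x**3 - 9*x**2 - 6*x - 1.
Then u(x)^2 = x**8 + 6*x**7 + 15*x**6 + 20*x**5 + 17*x**4 + 12*x**3 + 7*x**2 + 2*x + 1 and u'(x)^2 = 16*x**6 + 72*x**5 + 129*x**4 + 116*x**3 + 54*x**2 + 12*x + 1.
Integrate each monomial from 0 to 3 using ∫_0^3 c·x^n dx = c·3^(n+1)/(n+1):
  ∫_0^3 u(x)^2 dx = ∫_0^3 (x^8 + 6*x^7 + 15*x^6 + 20*x^5 + 17*x^4 + 12*x^3 + 7*x^2 + 2*x + 1) dx. Term by term:
    ∫_0^3 x^8 dx = 2187;  ∫_0^3 6*x^7 dx = 19683/4;  ∫_0^3 15*x^6 dx = 32805/7;
    ∫_0^3 20*x^5 dx = 2430;  ∫_0^3 17*x^4 dx = 4131/5;  ∫_0^3 12*x^3 dx = 243;
    ∫_0^3 7*x^2 dx = 63;  ∫_0^3 2*x dx = 9;  ∫_0^3 1 dx = 3.
  Sum: 2187 + 19683/4 + 32805/7 + 2430 + 4131/5 + 243 + 63 + 9 + 3 = 2151573/140.
  ∫_0^3 u'(x)^2 dx = ∫_0^3 (16*x^6 + 72*x^5 + 129*x^4 + 116*x^3 + 54*x^2 + 12*x + 1) dx. Term by term:
    ∫_0^3 16*x^6 dx = 34992/7;  ∫_0^3 72*x^5 dx = 8748;  ∫_0^3 129*x^4 dx = 31347/5;
    ∫_0^3 116*x^3 dx = 2349;  ∫_0^3 54*x^2 dx = 486;  ∫_0^3 12*x dx = 54;
    ∫_0^3 1 dx = 3.
  Sum: 34992/7 + 8748 + 31347/5 + 2349 + 486 + 54 + 3 = 801789/35.
Adding: ||u||_{H^1}^2 = 2151573/140 + 801789/35 = 5358729/140.


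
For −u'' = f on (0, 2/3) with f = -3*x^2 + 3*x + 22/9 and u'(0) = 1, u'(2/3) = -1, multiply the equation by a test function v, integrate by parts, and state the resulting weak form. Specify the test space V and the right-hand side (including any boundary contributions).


V = H^1(0, 2/3) (v unrestricted at boundary; u is determined up to an additive constant); weak form: ∫_0^2/3 u'v' dx = ∫_0^2/3 (-3*x^2 + 3*x + 22/9) v dx − v(2/3) − v(0) for all v ∈ V.

Multiply both sides by a test function v and integrate from 0 to 2/3:
  ∫_0^2/3 −u''(x) v(x) dx = ∫_0^2/3 f(x) v(x) dx.
Integrate the LHS by parts once:
  ∫_0^2/3 −u'' v dx = −[u'(x) v(x)]_0^2/3 + ∫_0^2/3 u'(x) v'(x) dx.
Thus ∫_0^2/3 u'(x) v'(x) dx = ∫_0^2/3 f(x) v(x) dx + [u'(x) v(x)]_0^2/3.
Choose V so that boundary terms are either known or forced to vanish.
u has inhomogeneous Neumann u'(0) = 1, u'(2/3) = -1. [u' v]_0^2/3 = (-1)·v(2/3) − (1)·v(0) = − v(2/3) − v(0). Take V = H^1(0, 2/3); boundary term becomes part of RHS.
Weak formulation: find u (satisfying any essential BC) such that ∫_0^2/3 u'(x) v'(x) dx = ∫_0^2/3 f v dx − v(2/3) − v(0) for all v ∈ V (Neumann data are natural BCs: they enter the RHS as boundary terms).
Substituting f(x) = -3*x^2 + 3*x + 22/9, the right-hand side is ∫_0^2/3 (-3*x^2 + 3*x + 22/9) v dx − v(2/3) − v(0).
Compatibility check (pure Neumann): taking v ≡ 1 ∈ V gives 0 = ∫_0^2/3 f dx + (-1) − (1), i.e. ∫_0^2/3 f dx must equal u'(0) − u'(2/3) = 2. Indeed ∫_0^2/3 (-3*x^2 + 3*x + 22/9) dx = 2, so the data are compatible. The solution is then unique only up to an additive constant (fix it e.g. by requiring ∫_0^2/3 u dx = 0).


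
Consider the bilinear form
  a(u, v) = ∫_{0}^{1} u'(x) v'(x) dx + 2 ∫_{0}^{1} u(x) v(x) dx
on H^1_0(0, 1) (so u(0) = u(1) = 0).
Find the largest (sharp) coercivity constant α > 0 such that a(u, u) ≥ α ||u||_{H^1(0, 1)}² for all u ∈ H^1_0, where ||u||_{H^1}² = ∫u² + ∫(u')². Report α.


α = 1

Coercivity of a(·,·) on H^1_0(0, 1) means a(u, u) ≥ α ||u||_{H^1}² for every u ∈ H^1_0.
The interval has length L = 1, and Poincaré/coercivity depend only on L. Here a(u, u) = ∫(u')² + (2)·∫u².
Here c = 2 ≥ 1, so a(u,u) = ∫(u')² + c∫u² ≥ ∫(u')² + ∫u² = ||u||_{H^1}², i.e. α = 1 works. No larger α is possible: a(u,u) ≥ α||u||_{H^1}² means (1−α)∫(u')² ≥ (α−c)∫u², and for the modes u_n = sin(nπ(x−x₀)/L) (x₀ the left endpoint) one has ∫u_n²/∫(u_n')² = (L/(nπ))² → 0, so a(u_n,u_n)/||u_n||_{H^1}² → 1. Hence the optimal constant is α = 1.
Therefore α = 1.


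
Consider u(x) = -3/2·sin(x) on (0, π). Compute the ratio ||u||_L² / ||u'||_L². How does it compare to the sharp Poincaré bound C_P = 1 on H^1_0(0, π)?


||u||_L² / ||u'||_L² = 1 = C_P.

u(x) = -3/2·sin(x), so u'(x) = -3*cos(x)/2.
Writing u(x) = A·sin(kπx/L) with A = -3/2 and k = 1, use ∫_0^L sin²(kπx/L) dx = L/2 and ∫_0^L cos²(kπx/L) dx = L/2.
u² = 9/4·sin²(x) and (u')² = 9/4·cos²(x), and each of sin², cos² integrates to L/2 = π/2 over (0, π).
∫_0^π u² dx = 9*π/8, so ||u||_L² = 3*sqrt(2)*sqrt(π)/4.
∫_0^π (u')² dx = 9*π/8, so ||u'||_L² = 3*sqrt(2)*sqrt(π)/4.
Ratio ||u||_L² / ||u'||_L² = 1.
Sharp Poincaré constant on H^1_0(0, π) is C_P = L/π = 1, achieved by sin(x).
This is the k = 1 eigenfunction (up to amplitude), so the ratio equals the sharp Poincaré constant exactly.


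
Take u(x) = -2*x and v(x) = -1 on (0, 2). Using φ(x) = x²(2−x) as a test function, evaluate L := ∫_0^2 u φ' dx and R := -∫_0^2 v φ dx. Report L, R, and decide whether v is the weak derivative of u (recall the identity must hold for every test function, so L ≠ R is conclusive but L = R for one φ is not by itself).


LHS = 8/3, RHS = 4/3. No, v is not the weak derivative of u.

u(x) = -2*x, classical derivative u'(x) = -2.
φ(x) = x²(2−x), so φ'(x) = x*(4 - 3*x).
Note φ(0) = φ(2) = 0, so the boundary term u·φ vanishes.
LHS = ∫_0^2 u(x) φ'(x) dx = ∫_0^2 (6*x^3 - 8*x^2) dx. Term by term:
  ∫_0^2 6*x^3 dx = 24;  ∫_0^2 -8*x^2 dx = -64/3.
Sum: 24 − 64/3 = 8/3.
So LHS = 8/3.
∫_0^2 v(x) φ(x) dx = ∫_0^2 (x^3 - 2*x^2) dx. Term by term:
  ∫_0^2 x^3 dx = 4;  ∫_0^2 -2*x^2 dx = -16/3.
Sum: 4 − 16/3 = -4/3.
So RHS = -∫_0^2 v(x) φ(x) dx = 4/3.
LHS − RHS = 4/3 ≠ 0, so the identity fails.
(For a valid weak derivative the identity must hold for EVERY test function, in particular this one. The failure shows v is NOT the weak derivative of u.)
Correct weak derivative would be u'(x) = -2.


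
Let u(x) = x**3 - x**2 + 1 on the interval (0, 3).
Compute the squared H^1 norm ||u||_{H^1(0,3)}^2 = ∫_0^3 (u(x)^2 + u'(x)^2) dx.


||u||_{H^1}^2 = 5235/14

The H^1 norm (squared) on an interval (0, L) is
  ||u||_{H^1}^2 = ∫_0^L u(x)^2 dx + ∫_0^L u'(x)^2 dx.
Compute u'(x) = 3*x**2 - 2*x.
Then u(x)^2 = x**6 - 2*x**5 + x**4 + 2*x**3 - 2*x**2 + 1 and u'(x)^2 = 9*x**4 - 12*x**3 + 4*x**2.
Integrate each monomial from 0 to 3 using ∫_0^3 c·x^n dx = c·3^(n+1)/(n+1):
  ∫_0^3 u(x)^2 dx = ∫_0^3 (x^6 - 2*x^5 + x^4 + 2*x^3 - 2*x^2 + 1) dx. Term by term:
    ∫_0^3 x^6 dx = 2187/7;  ∫_0^3 -2*x^5 dx = -243;  ∫_0^3 x^4 dx = 243/5;
    ∫_0^3 2*x^3 dx = 81/2;  ∫_0^3 -2*x^2 dx = -18;  ∫_0^3 1 dx = 3.
  Sum: 2187/7 − 243 + 243/5 + 81/2 − 18 + 3 = 10047/70.
  ∫_0^3 u'(x)^2 dx = ∫_0^3 (9*x^4 - 12*x^3 + 4*x^2) dx. Term by term:
    ∫_0^3 9*x^4 dx = 2187/5;  ∫_0^3 -12*x^3 dx = -243;  ∫_0^3 4*x^2 dx = 36.
  Sum: 2187/5 − 243 + 36 = 1152/5.
Adding: ||u||_{H^1}^2 = 10047/70 + 1152/5 = 5235/14.


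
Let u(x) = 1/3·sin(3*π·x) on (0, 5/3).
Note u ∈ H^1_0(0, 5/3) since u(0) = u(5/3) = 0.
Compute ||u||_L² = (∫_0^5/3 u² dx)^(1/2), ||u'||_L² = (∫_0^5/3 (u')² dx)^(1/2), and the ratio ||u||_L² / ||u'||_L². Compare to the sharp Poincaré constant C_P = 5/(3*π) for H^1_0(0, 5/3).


||u||_L² / ||u'||_L² = 1/(3*π) < C_P = 5/(3*π).

u(x) = 1/3·sin(3*π·x), so u'(x) = π*cos(3*π*x).
Writing u(x) = A·sin(kπx/L) with A = 1/3 and k = 5, use ∫_0^L sin²(kπx/L) dx = L/2 and ∫_0^L cos²(kπx/L) dx = L/2.
u² = 1/9·sin²(3*π·x) and (u')² = π^2·cos²(3*π·x), and each of sin², cos² integrates to L/2 = 5/6 over (0, 5/3).
∫_0^5/3 u² dx = 5/54, so ||u||_L² = sqrt(30)/18.
∫_0^5/3 (u')² dx = 5*π^2/6, so ||u'||_L² = sqrt(30)*π/6.
Ratio ||u||_L² / ||u'||_L² = 1/(3*π).
Sharp Poincaré constant on H^1_0(0, 5/3) is C_P = L/π = 5/(3*π), achieved by sin(3*π/5·x).
This is the k = 5 harmonic; the ratio L/(kπ) is strictly less than C_P = L/π, consistent with the sharp inequality ||u||_L² ≤ C_P ||u'||_L².


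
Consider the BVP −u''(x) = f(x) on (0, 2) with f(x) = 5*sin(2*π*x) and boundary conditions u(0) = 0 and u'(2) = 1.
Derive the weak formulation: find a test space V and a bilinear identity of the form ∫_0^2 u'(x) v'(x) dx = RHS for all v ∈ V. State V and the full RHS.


V = {v ∈ H^1(0, 2) : v(0) = 0} (test functions vanish at x = 0 where u is specified); weak form: ∫_0^2 u'v' dx = ∫_0^2 (5*sin(2*π*x)) v dx + v(2) for all v ∈ V.

Multiply both sides by a test function v and integrate from 0 to 2:
  ∫_0^2 −u''(x) v(x) dx = ∫_0^2 f(x) v(x) dx.
Integrate the LHS by parts once:
  ∫_0^2 −u'' v dx = −[u'(x) v(x)]_0^2 + ∫_0^2 u'(x) v'(x) dx.
Thus ∫_0^2 u'(x) v'(x) dx = ∫_0^2 f(x) v(x) dx + [u'(x) v(x)]_0^2.
Choose V so that boundary terms are either known or forced to vanish.
Mixed BC: u(0) = 0 (Dirichlet) and u'(2) = 1 (Neumann). Define V = {v ∈ H^1(0, 2) : v(0) = 0}. Then [u' v]_0^2 = u'(2)·v(2) − u'(0)·0 = v(2).
Weak formulation: find u (satisfying any essential BC) such that ∫_0^2 u'(x) v'(x) dx = ∫_0^2 f v dx + v(2) for all v ∈ V (Dirichlet at 0 absorbed into V; Neumann datum at x = 2 contributes the boundary term).
Substituting f(x) = 5*sin(2*π*x), the right-hand side is ∫_0^2 (5*sin(2*π*x)) v dx + v(2).


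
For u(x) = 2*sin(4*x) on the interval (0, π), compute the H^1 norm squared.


||u||_{H^1(0,π)}^2 = 34*π

u'(x) = 8*cos(4*x).
Expand u² and (u')² and integrate term by term on (0, π), using: for integers n ≥ 1, ∫_0^π sin²(nx) dx = ∫_0^π cos²(nx) dx = π/2; for n ≠ n', ∫_0^π sin(nx)sin(n'x) dx = ∫_0^π cos(nx)cos(n'x) dx = 0; and by product-to-sum, ∫_0^π sin(nx)cos(n'x) dx = ½∫_0^π [sin((n+n')x) + sin((n−n')x)] dx, which is 0 when n+n' is even and 2n/(n²−n'²) when n+n' is odd (it need not vanish on (0, π)).
  u² squared terms: (2)²·∫sin(4x)² dx = 4·π/2 = 2*π.
  So ∫_0^π u² dx = 2*π.
  (u')² squared terms: (8)²·∫cos(4x)² dx = 64·π/2 = 32*π.
  So ∫_0^π (u')² dx = 32*π.
||u||_{H^1}^2 = (2*π) + (32*π) = 34*π.


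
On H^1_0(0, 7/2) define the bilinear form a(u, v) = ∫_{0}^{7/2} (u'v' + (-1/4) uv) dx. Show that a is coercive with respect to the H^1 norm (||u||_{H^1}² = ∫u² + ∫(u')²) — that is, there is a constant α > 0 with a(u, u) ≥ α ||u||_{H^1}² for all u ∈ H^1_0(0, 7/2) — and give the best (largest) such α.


α = (-49 + 16*π^2)/(4*(4*π^2 + 49))

Coercivity of a(·,·) on H^1_0(0, 7/2) means a(u, u) ≥ α ||u||_{H^1}² for every u ∈ H^1_0.
The interval has length L = 7/2, and Poincaré/coercivity depend only on L. Here a(u, u) = ∫(u')² + (-1/4)·∫u².
Here c = -1/4 < 0 with |c| < (π/L)² = 4*π^2/49, so coercivity still holds. The condition a(u,u) ≥ α||u||_{H^1}² reads (1−α)∫(u')² ≥ (α−c)∫u². Any admissible α is ≤ 1 (rapidly oscillating u have ∫u²/∫(u')² → 0), and α = 1 would force 0 ≥ (1−c)∫u², impossible since c < 1; so 1−α > 0. By the sharp Poincaré inequality on H^1_0 of an interval of length L, ∫(u')² ≥ (π/L)²∫u² with equality for the first sine mode sin(π(x−x₀)/L) (x₀ the left endpoint), so the inequality holds for all u iff (1−α)(π/L)² ≥ α − c, i.e. α ≤ ((π/L)² + c)/((π/L)² + 1) = (1 + c(L/π)²)/(1 + (L/π)²). (Direct route, valid since c ≤ 0: Poincaré gives c∫u² ≥ c(L/π)²∫(u')², so a(u,u) ≥ (1 + c(L/π)²)∫(u')², while ||u||_{H^1}² ≤ (1 + (L/π)²)∫(u')²; dividing yields the same α.) With (π/L)² = 4*π^2/49 and c = -1/4, the largest admissible constant is α = ((π/L)² + c)/((π/L)² + 1).
Simplifying, α = (-49 + 16*π^2)/(4*(4*π^2 + 49)).


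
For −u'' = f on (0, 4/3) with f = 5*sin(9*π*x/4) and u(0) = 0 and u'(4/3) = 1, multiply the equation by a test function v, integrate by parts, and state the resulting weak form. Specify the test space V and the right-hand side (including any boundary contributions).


V = {v ∈ H^1(0, 4/3) : v(0) = 0} (test functions vanish at x = 0 where u is specified); weak form: ∫_0^4/3 u'v' dx = ∫_0^4/3 (5*sin(9*π*x/4)) v dx + v(4/3) for all v ∈ V.

Multiply both sides by a test function v and integrate from 0 to 4/3:
  ∫_0^4/3 −u''(x) v(x) dx = ∫_0^4/3 f(x) v(x) dx.
Integrate the LHS by parts once:
  ∫_0^4/3 −u'' v dx = −[u'(x) v(x)]_0^4/3 + ∫_0^4/3 u'(x) v'(x) dx.
Thus ∫_0^4/3 u'(x) v'(x) dx = ∫_0^4/3 f(x) v(x) dx + [u'(x) v(x)]_0^4/3.
Choose V so that boundary terms are either known or forced to vanish.
Mixed BC: u(0) = 0 (Dirichlet) and u'(4/3) = 1 (Neumann). Define V = {v ∈ H^1(0, 4/3) : v(0) = 0}. Then [u' v]_0^4/3 = u'(4/3)·v(4/3) − u'(0)·0 = v(4/3).
Weak formulation: find u (satisfying any essential BC) such that ∫_0^4/3 u'(x) v'(x) dx = ∫_0^4/3 f v dx + v(4/3) for all v ∈ V (Dirichlet at 0 absorbed into V; Neumann datum at x = 4/3 contributes the boundary term).
Substituting f(x) = 5*sin(9*π*x/4), the right-hand side is ∫_0^4/3 (5*sin(9*π*x/4)) v dx + v(4/3).


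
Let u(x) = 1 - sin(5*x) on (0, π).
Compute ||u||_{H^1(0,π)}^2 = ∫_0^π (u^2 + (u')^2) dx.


||u||_{H^1(0,π)}^2 = -4/5 + 14*π

u'(x) = -5*cos(5*x).
Expand u² and (u')² and integrate term by term on (0, π), using: for integers n ≥ 1, ∫_0^π sin²(nx) dx = ∫_0^π cos²(nx) dx = π/2; for n ≠ n', ∫_0^π sin(nx)sin(n'x) dx = ∫_0^π cos(nx)cos(n'x) dx = 0; and by product-to-sum, ∫_0^π sin(nx)cos(n'x) dx = ½∫_0^π [sin((n+n')x) + sin((n−n')x)] dx, which is 0 when n+n' is even and 2n/(n²−n'²) when n+n' is odd (it need not vanish on (0, π)). For the constant mode: ∫_0^π 1 dx = π, ∫_0^π cos(nx) dx = 0, ∫_0^π sin(nx) dx = (1−(−1)^n)/n.
  u² squared terms: (1)²·∫1 dx = 1·π = π;  (-1)²·∫sin(5x)² dx = 1·π/2 = π/2.
  u² cross terms: 2·(1)·(-1)·∫1·sin(5x) dx = -2·(2/5) = -4/5.
  So ∫_0^π u² dx = π + π/2 − 4/5 = -4/5 + 3*π/2.
  (u')² squared terms: (-5)²·∫cos(5x)² dx = 25·π/2 = 25*π/2.
  So ∫_0^π (u')² dx = 25*π/2.
||u||_{H^1}^2 = (-4/5 + 3*π/2) + (25*π/2) = -4/5 + 14*π.


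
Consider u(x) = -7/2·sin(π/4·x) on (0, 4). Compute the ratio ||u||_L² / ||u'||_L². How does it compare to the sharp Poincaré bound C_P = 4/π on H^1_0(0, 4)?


||u||_L² / ||u'||_L² = 4/π = C_P.

u(x) = -7/2·sin(π/4·x), so u'(x) = -7*π*cos(π*x/4)/8.
Writing u(x) = A·sin(kπx/L) with A = -7/2 and k = 1, use ∫_0^L sin²(kπx/L) dx = L/2 and ∫_0^L cos²(kπx/L) dx = L/2.
u² = 49/4·sin²(π/4·x) and (u')² = 49*π^2/64·cos²(π/4·x), and each of sin², cos² integrates to L/2 = 2 over (0, 4).
∫_0^4 u² dx = 49/2, so ||u||_L² = 7*sqrt(2)/2.
∫_0^4 (u')² dx = 49*π^2/32, so ||u'||_L² = 7*sqrt(2)*π/8.
Ratio ||u||_L² / ||u'||_L² = 4/π.
Sharp Poincaré constant on H^1_0(0, 4) is C_P = L/π = 4/π, achieved by sin(π/4·x).
This is the k = 1 eigenfunction (up to amplitude), so the ratio equals the sharp Poincaré constant exactly.


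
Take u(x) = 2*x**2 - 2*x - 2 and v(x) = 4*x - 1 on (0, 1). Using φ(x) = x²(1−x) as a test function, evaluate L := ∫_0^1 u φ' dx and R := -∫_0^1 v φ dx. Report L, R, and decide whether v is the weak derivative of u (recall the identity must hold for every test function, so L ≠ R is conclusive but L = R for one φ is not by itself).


LHS = -1/30, RHS = -7/60. No, v is not the weak derivative of u.

u(x) = 2*x**2 - 2*x - 2, classical derivative u'(x) = 4*x - 2.
φ(x) = x²(1−x), so φ'(x) = x*(2 - 3*x).
Note φ(0) = φ(1) = 0, so the boundary term u·φ vanishes.
LHS = ∫_0^1 u(x) φ'(x) dx = ∫_0^1 (-6*x^4 + 10*x^3 + 2*x^2 - 4*x) dx. Term by term:
  ∫_0^1 -6*x^4 dx = -6/5;  ∫_0^1 10*x^3 dx = 5/2;  ∫_0^1 2*x^2 dx = 2/3;
  ∫_0^1 -4*x dx = -2.
Sum: -6/5 + 5/2 + 2/3 − 2 = -1/30.
So LHS = -1/30.
∫_0^1 v(x) φ(x) dx = ∫_0^1 (-4*x^4 + 5*x^3 - x^2) dx. Term by term:
  ∫_0^1 -4*x^4 dx = -4/5;  ∫_0^1 5*x^3 dx = 5/4;  ∫_0^1 -x^2 dx = -1/3.
Sum: -4/5 + 5/4 − 1/3 = 7/60.
So RHS = -∫_0^1 v(x) φ(x) dx = -7/60.
LHS − RHS = 1/12 ≠ 0, so the identity fails.
(For a valid weak derivative the identity must hold for EVERY test function, in particular this one. The failure shows v is NOT the weak derivative of u.)
Correct weak derivative would be u'(x) = 4*x - 2.


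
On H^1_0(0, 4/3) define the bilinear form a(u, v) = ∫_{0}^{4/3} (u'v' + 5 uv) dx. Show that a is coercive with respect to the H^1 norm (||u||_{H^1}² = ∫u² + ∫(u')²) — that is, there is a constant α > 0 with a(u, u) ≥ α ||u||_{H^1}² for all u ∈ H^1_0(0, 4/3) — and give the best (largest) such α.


α = 1

Coercivity of a(·,·) on H^1_0(0, 4/3) means a(u, u) ≥ α ||u||_{H^1}² for every u ∈ H^1_0.
The interval has length L = 4/3, and Poincaré/coercivity depend only on L. Here a(u, u) = ∫(u')² + (5)·∫u².
Here c = 5 ≥ 1, so a(u,u) = ∫(u')² + c∫u² ≥ ∫(u')² + ∫u² = ||u||_{H^1}², i.e. α = 1 works. No larger α is possible: a(u,u) ≥ α||u||_{H^1}² means (1−α)∫(u')² ≥ (α−c)∫u², and for the modes u_n = sin(nπ(x−x₀)/L) (x₀ the left endpoint) one has ∫u_n²/∫(u_n')² = (L/(nπ))² → 0, so a(u_n,u_n)/||u_n||_{H^1}² → 1. Hence the optimal constant is α = 1.
Therefore α = 1.


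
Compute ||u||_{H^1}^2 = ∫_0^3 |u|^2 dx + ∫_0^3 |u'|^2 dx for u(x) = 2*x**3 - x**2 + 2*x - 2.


||u||_{H^1}^2 = 17484/7

The H^1 norm (squared) on an interval (0, L) is
  ||u||_{H^1}^2 = ∫_0^L u(x)^2 dx + ∫_0^L u'(x)^2 dx.
Compute u'(x) = 6*x**2 - 2*x + 2.
Then u(x)^2 = 4*x**6 - 4*x**5 + 9*x**4 - 12*x**3 + 8*x**2 - 8*x + 4 and u'(x)^2 = 36*x**4 - 24*x**3 + 28*x**2 - 8*x + 4.
Integrate each monomial from 0 to 3 using ∫_0^3 c·x^n dx = c·3^(n+1)/(n+1):
  ∫_0^3 u(x)^2 dx = ∫_0^3 (4*x^6 - 4*x^5 + 9*x^4 - 12*x^3 + 8*x^2 - 8*x + 4) dx. Term by term:
    ∫_0^3 4*x^6 dx = 8748/7;  ∫_0^3 -4*x^5 dx = -486;  ∫_0^3 9*x^4 dx = 2187/5;
    ∫_0^3 -12*x^3 dx = -243;  ∫_0^3 8*x^2 dx = 72;  ∫_0^3 -8*x dx = -36;
    ∫_0^3 4 dx = 12.
  Sum: 8748/7 − 486 + 2187/5 − 243 + 72 − 36 + 12 = 35214/35.
  ∫_0^3 u'(x)^2 dx = ∫_0^3 (36*x^4 - 24*x^3 + 28*x^2 - 8*x + 4) dx. Term by term:
    ∫_0^3 36*x^4 dx = 8748/5;  ∫_0^3 -24*x^3 dx = -486;  ∫_0^3 28*x^2 dx = 252;
    ∫_0^3 -8*x dx = -36;  ∫_0^3 4 dx = 12.
  Sum: 8748/5 − 486 + 252 − 36 + 12 = 7458/5.
Adding: ||u||_{H^1}^2 = 35214/35 + 7458/5 = 17484/7.


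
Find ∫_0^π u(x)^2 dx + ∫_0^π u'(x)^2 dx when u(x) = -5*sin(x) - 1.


||u||_{H^1(0,π)}^2 = 20 + 26*π

u'(x) = -5*cos(x).
Expand u² and (u')² and integrate term by term on (0, π), using: for integers n ≥ 1, ∫_0^π sin²(nx) dx = ∫_0^π cos²(nx) dx = π/2; for n ≠ n', ∫_0^π sin(nx)sin(n'x) dx = ∫_0^π cos(nx)cos(n'x) dx = 0; and by product-to-sum, ∫_0^π sin(nx)cos(n'x) dx = ½∫_0^π [sin((n+n')x) + sin((n−n')x)] dx, which is 0 when n+n' is even and 2n/(n²−n'²) when n+n' is odd (it need not vanish on (0, π)). For the constant mode: ∫_0^π 1 dx = π, ∫_0^π cos(nx) dx = 0, ∫_0^π sin(nx) dx = (1−(−1)^n)/n.
  u² squared terms: (-1)²·∫1 dx = 1·π = π;  (-5)²·∫sin(x)² dx = 25·π/2 = 25*π/2.
  u² cross terms: 2·(-1)·(-5)·∫1·sin(x) dx = 10·(2) = 20.
  So ∫_0^π u² dx = π + 25*π/2 + 20 = 20 + 27*π/2.
  (u')² squared terms: (-5)²·∫cos(x)² dx = 25·π/2 = 25*π/2.
  So ∫_0^π (u')² dx = 25*π/2.
||u||_{H^1}^2 = (20 + 27*π/2) + (25*π/2) = 20 + 26*π.


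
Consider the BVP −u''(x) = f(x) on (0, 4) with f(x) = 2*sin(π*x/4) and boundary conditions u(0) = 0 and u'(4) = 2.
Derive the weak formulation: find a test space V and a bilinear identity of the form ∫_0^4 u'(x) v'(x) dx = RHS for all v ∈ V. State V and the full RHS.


V = {v ∈ H^1(0, 4) : v(0) = 0} (test functions vanish at x = 0 where u is specified); weak form: ∫_0^4 u'v' dx = ∫_0^4 (2*sin(π*x/4)) v dx + 2·v(4) for all v ∈ V.

Multiply both sides by a test function v and integrate from 0 to 4:
  ∫_0^4 −u''(x) v(x) dx = ∫_0^4 f(x) v(x) dx.
Integrate the LHS by parts once:
  ∫_0^4 −u'' v dx = −[u'(x) v(x)]_0^4 + ∫_0^4 u'(x) v'(x) dx.
Thus ∫_0^4 u'(x) v'(x) dx = ∫_0^4 f(x) v(x) dx + [u'(x) v(x)]_0^4.
Choose V so that boundary terms are either known or forced to vanish.
Mixed BC: u(0) = 0 (Dirichlet) and u'(4) = 2 (Neumann). Define V = {v ∈ H^1(0, 4) : v(0) = 0}. Then [u' v]_0^4 = u'(4)·v(4) − u'(0)·0 = 2·v(4).
Weak formulation: find u (satisfying any essential BC) such that ∫_0^4 u'(x) v'(x) dx = ∫_0^4 f v dx + 2·v(4) for all v ∈ V (Dirichlet at 0 absorbed into V; Neumann datum at x = 4 contributes the boundary term).
Substituting f(x) = 2*sin(π*x/4), the right-hand side is ∫_0^4 (2*sin(π*x/4)) v dx + 2·v(4).


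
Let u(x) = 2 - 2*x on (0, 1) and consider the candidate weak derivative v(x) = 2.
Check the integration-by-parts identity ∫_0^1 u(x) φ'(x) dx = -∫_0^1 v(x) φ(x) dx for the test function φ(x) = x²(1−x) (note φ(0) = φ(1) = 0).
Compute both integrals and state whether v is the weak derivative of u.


LHS = 1/6, RHS = -1/6. No, v is not the weak derivative of u.

u(x) = 2 - 2*x, classical derivative u'(x) = -2.
φ(x) = x²(1−x), so φ'(x) = x*(2 - 3*x).
Note φ(0) = φ(1) = 0, so the boundary term u·φ vanishes.
LHS = ∫_0^1 u(x) φ'(x) dx = ∫_0^1 (6*x^3 - 10*x^2 + 4*x) dx. Term by term:
  ∫_0^1 6*x^3 dx = 3/2;  ∫_0^1 -10*x^2 dx = -10/3;  ∫_0^1 4*x dx = 2.
Sum: 3/2 − 10/3 + 2 = 1/6.
So LHS = 1/6.
∫_0^1 v(x) φ(x) dx = ∫_0^1 (-2*x^3 + 2*x^2) dx. Term by term:
  ∫_0^1 -2*x^3 dx = -1/2;  ∫_0^1 2*x^2 dx = 2/3.
Sum: -1/2 + 2/3 = 1/6.
So RHS = -∫_0^1 v(x) φ(x) dx = -1/6.
LHS − RHS = 1/3 ≠ 0, so the identity fails.
(For a valid weak derivative the identity must hold for EVERY test function, in particular this one. The failure shows v is NOT the weak derivative of u.)
Correct weak derivative would be u'(x) = -2.


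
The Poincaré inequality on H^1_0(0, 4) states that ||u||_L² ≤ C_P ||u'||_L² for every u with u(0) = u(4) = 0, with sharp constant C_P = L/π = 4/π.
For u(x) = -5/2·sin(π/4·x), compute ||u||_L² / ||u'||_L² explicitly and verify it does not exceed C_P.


||u||_L² / ||u'||_L² = 4/π = C_P.

u(x) = -5/2·sin(π/4·x), so u'(x) = -5*π*cos(π*x/4)/8.
Writing u(x) = A·sin(kπx/L) with A = -5/2 and k = 1, use ∫_0^L sin²(kπx/L) dx = L/2 and ∫_0^L cos²(kπx/L) dx = L/2.
u² = 25/4·sin²(π/4·x) and (u')² = 25*π^2/64·cos²(π/4·x), and each of sin², cos² integrates to L/2 = 2 over (0, 4).
∫_0^4 u² dx = 25/2, so ||u||_L² = 5*sqrt(2)/2.
∫_0^4 (u')² dx = 25*π^2/32, so ||u'||_L² = 5*sqrt(2)*π/8.
Ratio ||u||_L² / ||u'||_L² = 4/π.
Sharp Poincaré constant on H^1_0(0, 4) is C_P = L/π = 4/π, achieved by sin(π/4·x).
This is the k = 1 eigenfunction (up to amplitude), so the ratio equals the sharp Poincaré constant exactly.


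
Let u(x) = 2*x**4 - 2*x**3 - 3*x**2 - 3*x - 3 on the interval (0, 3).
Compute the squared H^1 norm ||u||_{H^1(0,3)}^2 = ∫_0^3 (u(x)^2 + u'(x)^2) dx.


||u||_{H^1}^2 = 78219/10

The H^1 norm (squared) on an interval (0, L) is
  ||u||_{H^1}^2 = ∫_0^L u(x)^2 dx + ∫_0^L u'(x)^2 dx.
Compute u'(x) = 8*x**3 - 6*x**2 - 6*x - 3.
Then u(x)^2 = 4*x**8 - 8*x**7 - 8*x**6 + 9*x**4 + 30*x**3 + 27*x**2 + 18*x + 9 and u'(x)^2 = 64*x**6 - 96*x**5 - 60*x**4 + 24*x**3 + 72*x**2 + 36*x + 9.
Integrate each monomial from 0 to 3 using ∫_0^3 c·x^n dx = c·3^(n+1)/(n+1):
  ∫_0^3 u(x)^2 dx = ∫_0^3 (4*x^8 - 8*x^7 - 8*x^6 + 9*x^4 + 30*x^3 + 27*x^2 + 18*x + 9) dx. Term by term:
    ∫_0^3 4*x^8 dx = 8748;  ∫_0^3 -8*x^7 dx = -6561;  ∫_0^3 -8*x^6 dx = -17496/7;
    ∫_0^3 9*x^4 dx = 2187/5;  ∫_0^3 30*x^3 dx = 1215/2;  ∫_0^3 27*x^2 dx = 243;
    ∫_0^3 18*x dx = 81;  ∫_0^3 9 dx = 27.
  Sum: 8748 − 6561 − 17496/7 + 2187/5 + 1215/2 + 243 + 81 + 27 = 75843/70.
  ∫_0^3 u'(x)^2 dx = ∫_0^3 (64*x^6 - 96*x^5 - 60*x^4 + 24*x^3 + 72*x^2 + 36*x + 9) dx. Term by term:
    ∫_0^3 64*x^6 dx = 139968/7;  ∫_0^3 -96*x^5 dx = -11664;  ∫_0^3 -60*x^4 dx = -2916;
    ∫_0^3 24*x^3 dx = 486;  ∫_0^3 72*x^2 dx = 648;  ∫_0^3 36*x dx = 162;
    ∫_0^3 9 dx = 27.
  Sum: 139968/7 − 11664 − 2916 + 486 + 648 + 162 + 27 = 47169/7.
Adding: ||u||_{H^1}^2 = 75843/70 + 47169/7 = 78219/10.


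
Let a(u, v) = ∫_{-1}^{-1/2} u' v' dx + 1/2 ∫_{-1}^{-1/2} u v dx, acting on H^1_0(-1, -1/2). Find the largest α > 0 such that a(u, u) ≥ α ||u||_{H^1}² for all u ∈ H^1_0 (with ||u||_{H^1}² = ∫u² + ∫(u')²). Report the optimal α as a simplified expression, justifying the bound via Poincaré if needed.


α = (1 + 8*π^2)/(2*(1 + 4*π^2))

Coercivity of a(·,·) on H^1_0(-1, -1/2) means a(u, u) ≥ α ||u||_{H^1}² for every u ∈ H^1_0.
The interval has length L = 1/2, and Poincaré/coercivity depend only on L. Here a(u, u) = ∫(u')² + (1/2)·∫u².
Here 0 < c = 1/2 < 1. The condition a(u,u) ≥ α||u||_{H^1}² reads (1−α)∫(u')² ≥ (α−c)∫u². Any admissible α is ≤ 1 (rapidly oscillating u have ∫u²/∫(u')² → 0), and α = 1 would force 0 ≥ (1−c)∫u², impossible since c < 1; so 1−α > 0. By the sharp Poincaré inequality on H^1_0 of an interval of length L, ∫(u')² ≥ (π/L)²∫u² with equality for the first sine mode sin(π(x−x₀)/L) (x₀ the left endpoint), so the inequality holds for all u iff (1−α)(π/L)² ≥ α − c, i.e. α ≤ ((π/L)² + c)/((π/L)² + 1) = (1 + c(L/π)²)/(1 + (L/π)²). With (π/L)² = 4*π^2 and c = 1/2, the largest admissible constant is α = ((π/L)² + c)/((π/L)² + 1).
Simplifying, α = (1 + 8*π^2)/(2*(1 + 4*π^2)).


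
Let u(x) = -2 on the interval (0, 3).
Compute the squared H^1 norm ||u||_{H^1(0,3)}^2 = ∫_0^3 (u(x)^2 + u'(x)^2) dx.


||u||_{H^1}^2 = 12

The H^1 norm (squared) on an interval (0, L) is
  ||u||_{H^1}^2 = ∫_0^L u(x)^2 dx + ∫_0^L u'(x)^2 dx.
Compute u'(x) = 0.
Then u(x)^2 = 4 and u'(x)^2 = 0.
Integrate each monomial from 0 to 3 using ∫_0^3 c·x^n dx = c·3^(n+1)/(n+1):
  ∫_0^3 u(x)^2 dx = ∫_0^3 (4) dx. Term by term:
    ∫_0^3 4 dx = 12.
  ∫_0^3 u'(x)^2 dx = ∫_0^3 (0) dx. Term by term:
    ∫_0^3 0 dx = 0.
Adding: ||u||_{H^1}^2 = 12 + 0 = 12.


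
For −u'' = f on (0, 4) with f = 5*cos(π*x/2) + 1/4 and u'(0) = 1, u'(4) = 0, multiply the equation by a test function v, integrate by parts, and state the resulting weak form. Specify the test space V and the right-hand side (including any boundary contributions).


V = H^1(0, 4) (v unrestricted at boundary; u is determined up to an additive constant); weak form: ∫_0^4 u'v' dx = ∫_0^4 (5*cos(π*x/2) + 1/4) v dx − v(0) for all v ∈ V.

Multiply both sides by a test function v and integrate from 0 to 4:
  ∫_0^4 −u''(x) v(x) dx = ∫_0^4 f(x) v(x) dx.
Integrate the LHS by parts once:
  ∫_0^4 −u'' v dx = −[u'(x) v(x)]_0^4 + ∫_0^4 u'(x) v'(x) dx.
Thus ∫_0^4 u'(x) v'(x) dx = ∫_0^4 f(x) v(x) dx + [u'(x) v(x)]_0^4.
Choose V so that boundary terms are either known or forced to vanish.
u has inhomogeneous Neumann u'(0) = 1, u'(4) = 0. [u' v]_0^4 = (0)·v(4) − (1)·v(0) = − v(0). Take V = H^1(0, 4); boundary term becomes part of RHS.
Weak formulation: find u (satisfying any essential BC) such that ∫_0^4 u'(x) v'(x) dx = ∫_0^4 f v dx − v(0) for all v ∈ V (Neumann data are natural BCs: they enter the RHS as boundary terms).
Substituting f(x) = 5*cos(π*x/2) + 1/4, the right-hand side is ∫_0^4 (5*cos(π*x/2) + 1/4) v dx − v(0).
Compatibility check (pure Neumann): taking v ≡ 1 ∈ V gives 0 = ∫_0^4 f dx + (0) − (1), i.e. ∫_0^4 f dx must equal u'(0) − u'(4) = 1. Indeed ∫_0^4 (5*cos(π*x/2) + 1/4) dx = 1, so the data are compatible. The solution is then unique only up to an additive constant (fix it e.g. by requiring ∫_0^4 u dx = 0).
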